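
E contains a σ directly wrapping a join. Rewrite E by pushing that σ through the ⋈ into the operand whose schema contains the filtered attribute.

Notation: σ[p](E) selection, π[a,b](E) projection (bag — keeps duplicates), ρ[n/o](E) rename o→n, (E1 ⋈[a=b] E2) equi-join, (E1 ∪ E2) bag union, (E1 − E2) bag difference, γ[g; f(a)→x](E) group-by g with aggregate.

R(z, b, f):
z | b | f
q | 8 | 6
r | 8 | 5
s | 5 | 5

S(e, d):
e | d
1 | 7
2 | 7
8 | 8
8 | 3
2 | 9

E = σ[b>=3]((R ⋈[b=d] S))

σ filters on b, owned by the left side.
E' = (σ[b>=3](R) ⋈[b=d] S)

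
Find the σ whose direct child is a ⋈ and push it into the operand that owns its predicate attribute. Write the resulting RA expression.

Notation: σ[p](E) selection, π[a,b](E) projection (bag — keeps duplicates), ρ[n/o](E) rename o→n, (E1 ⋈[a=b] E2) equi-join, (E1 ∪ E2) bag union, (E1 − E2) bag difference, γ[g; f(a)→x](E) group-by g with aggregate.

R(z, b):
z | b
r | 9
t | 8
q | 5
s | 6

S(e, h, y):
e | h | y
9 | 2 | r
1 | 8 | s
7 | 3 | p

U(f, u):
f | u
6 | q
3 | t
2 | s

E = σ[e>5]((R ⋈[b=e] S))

σ filters on e, owned by the right side.
E' = (R ⋈[b=e] σ[e>5](S))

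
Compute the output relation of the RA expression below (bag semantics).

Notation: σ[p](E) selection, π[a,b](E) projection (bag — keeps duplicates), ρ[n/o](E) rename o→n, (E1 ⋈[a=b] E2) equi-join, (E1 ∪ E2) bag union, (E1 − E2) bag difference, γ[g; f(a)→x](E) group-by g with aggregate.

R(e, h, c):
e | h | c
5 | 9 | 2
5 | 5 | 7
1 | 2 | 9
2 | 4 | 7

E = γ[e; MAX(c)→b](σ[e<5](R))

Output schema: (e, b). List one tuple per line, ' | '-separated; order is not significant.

Row counts bottom-up:
  R → 4
  σ[e<5](R) → 2
  γ[e; MAX(c)→b](σ[e<5](R)) → 2

== RESULT ==
e | b
1 | 9
2 | 7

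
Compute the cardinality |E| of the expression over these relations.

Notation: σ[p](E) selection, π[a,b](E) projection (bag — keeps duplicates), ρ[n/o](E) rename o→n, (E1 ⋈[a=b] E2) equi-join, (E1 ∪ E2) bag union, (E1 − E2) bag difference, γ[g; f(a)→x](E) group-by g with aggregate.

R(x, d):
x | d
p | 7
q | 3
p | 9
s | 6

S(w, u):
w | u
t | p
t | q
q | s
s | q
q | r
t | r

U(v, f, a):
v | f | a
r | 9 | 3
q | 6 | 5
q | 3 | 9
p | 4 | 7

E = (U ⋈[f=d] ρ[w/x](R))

Subexpression sizes:
  U → 4
  R → 4
  ρ[w/x](R) → 4
  (U ⋈[f=d] ρ[w/x](R)) → 3

|E| = 3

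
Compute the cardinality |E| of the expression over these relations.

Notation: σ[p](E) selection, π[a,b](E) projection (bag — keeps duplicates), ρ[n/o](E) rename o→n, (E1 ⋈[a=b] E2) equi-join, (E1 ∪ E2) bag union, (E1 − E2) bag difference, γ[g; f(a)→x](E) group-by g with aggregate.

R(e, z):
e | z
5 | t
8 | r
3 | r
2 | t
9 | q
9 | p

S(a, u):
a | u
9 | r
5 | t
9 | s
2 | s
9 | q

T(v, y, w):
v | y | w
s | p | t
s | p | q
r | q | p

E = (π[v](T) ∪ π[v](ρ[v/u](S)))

Per-node cardinality:
  T → 3
  π[v](T) → 3
  S → 5
  ρ[v/u](S) → 5
  π[v](ρ[v/u](S)) → 5
  (π[v](T) ∪ π[v](ρ[v/u](S))) → 8

|E| = 8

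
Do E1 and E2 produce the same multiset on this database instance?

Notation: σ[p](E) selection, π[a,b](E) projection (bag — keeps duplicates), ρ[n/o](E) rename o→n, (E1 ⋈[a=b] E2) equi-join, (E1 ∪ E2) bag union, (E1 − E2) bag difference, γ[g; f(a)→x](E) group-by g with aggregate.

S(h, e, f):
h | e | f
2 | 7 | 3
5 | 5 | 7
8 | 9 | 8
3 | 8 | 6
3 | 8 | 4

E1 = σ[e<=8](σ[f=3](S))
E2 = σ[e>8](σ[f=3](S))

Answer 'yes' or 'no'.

E1 subexpression sizes:
  S → 5
  σ[f=3](S) → 1
  σ[e<=8](σ[f=3](S)) → 1
E2 subexpression sizes:
  S → 5
  σ[f=3](S) → 1
  σ[e>8](σ[f=3](S)) → 0

E1 result:
h | e | f
2 | 7 | 3
E2 result:
h | e | f
(0 rows)
Witness: (2, 7, 3) appears 1× in E1 but 0× in E2.

no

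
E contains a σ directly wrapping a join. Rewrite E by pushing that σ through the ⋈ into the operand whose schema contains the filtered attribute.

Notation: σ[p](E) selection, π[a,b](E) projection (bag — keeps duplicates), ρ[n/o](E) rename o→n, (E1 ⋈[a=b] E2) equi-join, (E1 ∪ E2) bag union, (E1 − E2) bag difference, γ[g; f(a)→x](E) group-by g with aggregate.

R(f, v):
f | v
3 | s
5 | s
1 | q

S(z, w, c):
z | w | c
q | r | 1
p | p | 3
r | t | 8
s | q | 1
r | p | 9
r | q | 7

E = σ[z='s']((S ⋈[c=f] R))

σ filters on z, owned by the left side.
E' = (σ[z='s'](S) ⋈[c=f] R)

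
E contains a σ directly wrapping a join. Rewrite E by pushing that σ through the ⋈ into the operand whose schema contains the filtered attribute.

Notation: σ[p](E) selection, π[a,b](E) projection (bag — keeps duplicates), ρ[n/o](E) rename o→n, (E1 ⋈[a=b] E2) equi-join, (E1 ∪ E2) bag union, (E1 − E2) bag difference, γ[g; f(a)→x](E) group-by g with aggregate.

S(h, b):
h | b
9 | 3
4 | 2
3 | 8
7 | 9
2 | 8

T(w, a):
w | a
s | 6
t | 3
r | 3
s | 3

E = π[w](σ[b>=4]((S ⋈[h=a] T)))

σ filters on b, owned by the left side.
E' = π[w]((σ[b>=4](S) ⋈[h=a] T))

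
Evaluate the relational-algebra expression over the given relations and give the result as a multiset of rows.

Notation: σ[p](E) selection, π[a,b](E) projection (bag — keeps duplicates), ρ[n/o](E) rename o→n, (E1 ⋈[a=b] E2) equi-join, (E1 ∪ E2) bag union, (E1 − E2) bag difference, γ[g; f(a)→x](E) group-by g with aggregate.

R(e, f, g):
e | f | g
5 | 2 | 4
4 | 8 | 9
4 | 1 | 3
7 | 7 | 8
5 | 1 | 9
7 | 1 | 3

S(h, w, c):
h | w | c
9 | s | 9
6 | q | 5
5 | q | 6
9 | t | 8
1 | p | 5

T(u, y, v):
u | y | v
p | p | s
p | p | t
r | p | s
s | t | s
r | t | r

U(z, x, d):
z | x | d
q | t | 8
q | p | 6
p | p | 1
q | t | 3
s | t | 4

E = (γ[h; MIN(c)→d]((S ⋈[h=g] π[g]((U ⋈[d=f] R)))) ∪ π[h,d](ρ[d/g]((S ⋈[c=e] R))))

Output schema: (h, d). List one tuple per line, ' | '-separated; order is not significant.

Subexpression sizes:
  S → 5
  U → 5
  R → 6
  (U ⋈[d=f] R) → 4
  π[g]((U ⋈[d=f] R)) → 4
  (S ⋈[h=g] π[g]((U ⋈[d=f] R))) → 4
  γ[h; MIN(c)→d]((S ⋈[h=g] π[g]((U ⋈[d=f] R)))) → 1
  S → 5
  R → 6
  (S ⋈[c=e] R) → 4
  ρ[d/g]((S ⋈[c=e] R)) → 4
  π[h,d](ρ[d/g]((S ⋈[c=e] R))) → 4
  (γ[h; MIN(c)→d]((S ⋈[h=g] π[g]((U ⋈[d=f] R)))) ∪ π[h,d](ρ[d/g]((S ⋈[c=e] R)))) → 5

== RESULT ==
h | d
1 | 4
1 | 9
6 | 4
6 | 9
9 | 8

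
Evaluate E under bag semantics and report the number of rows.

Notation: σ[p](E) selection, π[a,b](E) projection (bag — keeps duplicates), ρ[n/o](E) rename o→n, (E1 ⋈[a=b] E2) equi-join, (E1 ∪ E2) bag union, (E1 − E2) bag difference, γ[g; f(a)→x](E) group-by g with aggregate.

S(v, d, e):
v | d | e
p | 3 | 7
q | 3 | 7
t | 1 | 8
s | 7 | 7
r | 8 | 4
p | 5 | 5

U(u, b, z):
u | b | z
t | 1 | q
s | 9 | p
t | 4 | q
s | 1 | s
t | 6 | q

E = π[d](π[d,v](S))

Row counts bottom-up:
  S → 6
  π[d,v](S) → 6
  π[d](π[d,v](S)) → 6

|E| = 6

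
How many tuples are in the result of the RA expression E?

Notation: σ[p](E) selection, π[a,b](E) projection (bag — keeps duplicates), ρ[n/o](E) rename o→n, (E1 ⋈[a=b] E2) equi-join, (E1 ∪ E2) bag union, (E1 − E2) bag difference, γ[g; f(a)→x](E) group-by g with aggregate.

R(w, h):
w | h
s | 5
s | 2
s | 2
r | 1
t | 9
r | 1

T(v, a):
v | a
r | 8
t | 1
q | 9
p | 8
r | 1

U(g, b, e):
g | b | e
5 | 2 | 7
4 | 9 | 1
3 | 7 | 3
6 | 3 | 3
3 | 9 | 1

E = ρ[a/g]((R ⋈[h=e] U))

Subexpression sizes:
  R → 6
  U → 5
  (R ⋈[h=e] U) → 4
  ρ[a/g]((R ⋈[h=e] U)) → 4

|E| = 4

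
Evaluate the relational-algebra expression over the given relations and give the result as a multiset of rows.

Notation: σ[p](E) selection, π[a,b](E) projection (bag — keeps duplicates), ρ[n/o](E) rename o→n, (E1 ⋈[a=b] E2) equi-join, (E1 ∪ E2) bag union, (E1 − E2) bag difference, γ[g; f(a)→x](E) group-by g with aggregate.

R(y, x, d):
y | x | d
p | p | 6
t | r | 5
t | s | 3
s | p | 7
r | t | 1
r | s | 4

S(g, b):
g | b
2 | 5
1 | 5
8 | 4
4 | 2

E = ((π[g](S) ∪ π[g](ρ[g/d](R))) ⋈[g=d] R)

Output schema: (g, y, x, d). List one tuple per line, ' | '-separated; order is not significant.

Row counts bottom-up:
  S → 4
  π[g](S) → 4
  R → 6
  ρ[g/d](R) → 6
  π[g](ρ[g/d](R)) → 6
  (π[g](S) ∪ π[g](ρ[g/d](R))) → 10
  R → 6
  ((π[g](S) ∪ π[g](ρ[g/d](R))) ⋈[g=d] R) → 8

== RESULT ==
g | y | x | d
1 | r | t | 1
1 | r | t | 1
3 | t | s | 3
4 | r | s | 4
4 | r | s | 4
5 | t | r | 5
6 | p | p | 6
7 | s | p | 7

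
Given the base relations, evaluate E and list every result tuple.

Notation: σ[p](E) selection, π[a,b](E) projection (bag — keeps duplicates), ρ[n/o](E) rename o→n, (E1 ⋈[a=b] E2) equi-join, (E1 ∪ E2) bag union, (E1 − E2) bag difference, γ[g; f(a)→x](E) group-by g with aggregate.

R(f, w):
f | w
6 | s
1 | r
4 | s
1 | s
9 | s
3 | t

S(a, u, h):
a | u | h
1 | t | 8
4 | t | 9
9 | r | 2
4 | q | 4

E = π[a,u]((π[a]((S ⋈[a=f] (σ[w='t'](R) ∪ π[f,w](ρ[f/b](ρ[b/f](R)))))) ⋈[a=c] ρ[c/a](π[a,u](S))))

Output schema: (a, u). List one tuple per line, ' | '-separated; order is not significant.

Per-node cardinality:
  S → 4
  R → 6
  σ[w='t'](R) → 1
  R → 6
  ρ[b/f](R) → 6
  ρ[f/b](ρ[b/f](R)) → 6
  π[f,w](ρ[f/b](ρ[b/f](R))) → 6
  (σ[w='t'](R) ∪ π[f,w](ρ[f/b](ρ[b/f](R)))) → 7
  (S ⋈[a=f] (σ[w='t'](R) ∪ π[f,w](ρ[f/b](ρ[b/f](R))))) → 5
  π[a]((S ⋈[a=f] (σ[w='t'](R) ∪ π[f,w](ρ[f/b](ρ[b/f](R)))))) → 5
  S → 4
  π[a,u](S) → 4
  ρ[c/a](π[a,u](S)) → 4
  (π[a]((S ⋈[a=f] (σ[w='t'](R) ∪ π[f,w](ρ[f/b](ρ[b/f](R)))))) ⋈[a=c] ρ[c/a](π[a,u](S))) → 7
  π[a,u]((π[a]((S ⋈[a=f] (σ[w='t'](R) ∪ π[f,w](ρ[f/b](ρ[b/f](R)))))) ⋈[a=c] ρ[c/a](π[a,u](S)))) → 7

== RESULT ==
a | u
1 | t
1 | t
4 | q
4 | q
4 | t
4 | t
9 | r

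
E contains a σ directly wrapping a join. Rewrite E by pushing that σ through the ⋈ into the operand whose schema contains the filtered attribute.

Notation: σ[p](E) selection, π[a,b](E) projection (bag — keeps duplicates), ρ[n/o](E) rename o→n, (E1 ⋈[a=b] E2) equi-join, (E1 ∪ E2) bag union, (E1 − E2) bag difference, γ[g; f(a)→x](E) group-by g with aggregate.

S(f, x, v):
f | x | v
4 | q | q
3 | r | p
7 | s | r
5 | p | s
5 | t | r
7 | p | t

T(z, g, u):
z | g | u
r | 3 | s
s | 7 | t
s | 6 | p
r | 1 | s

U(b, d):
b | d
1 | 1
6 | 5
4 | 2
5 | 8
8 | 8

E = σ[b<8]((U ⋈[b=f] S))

σ filters on b, owned by the left side.
E' = (σ[b<8](U) ⋈[b=f] S)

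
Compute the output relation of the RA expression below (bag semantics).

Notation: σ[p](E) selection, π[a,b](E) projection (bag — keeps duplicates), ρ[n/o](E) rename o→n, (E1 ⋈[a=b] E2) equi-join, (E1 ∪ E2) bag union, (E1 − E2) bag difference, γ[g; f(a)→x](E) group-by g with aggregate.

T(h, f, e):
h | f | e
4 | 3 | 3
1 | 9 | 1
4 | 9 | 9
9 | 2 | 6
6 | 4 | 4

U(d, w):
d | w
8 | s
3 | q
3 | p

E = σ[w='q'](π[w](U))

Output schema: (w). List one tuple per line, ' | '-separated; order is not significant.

Subexpression sizes:
  U → 3
  π[w](U) → 3
  σ[w='q'](π[w](U)) → 1

== RESULT ==
w
q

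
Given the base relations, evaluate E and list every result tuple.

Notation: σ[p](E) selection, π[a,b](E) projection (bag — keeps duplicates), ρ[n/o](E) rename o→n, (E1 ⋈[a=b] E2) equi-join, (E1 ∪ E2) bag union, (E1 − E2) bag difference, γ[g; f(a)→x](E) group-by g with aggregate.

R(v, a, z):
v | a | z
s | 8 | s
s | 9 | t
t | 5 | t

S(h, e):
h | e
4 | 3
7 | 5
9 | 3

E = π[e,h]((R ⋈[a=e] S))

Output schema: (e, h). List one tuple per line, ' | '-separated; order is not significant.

Row counts bottom-up:
  R → 3
  S → 3
  (R ⋈[a=e] S) → 1
  π[e,h]((R ⋈[a=e] S)) → 1

== RESULT ==
e | h
5 | 7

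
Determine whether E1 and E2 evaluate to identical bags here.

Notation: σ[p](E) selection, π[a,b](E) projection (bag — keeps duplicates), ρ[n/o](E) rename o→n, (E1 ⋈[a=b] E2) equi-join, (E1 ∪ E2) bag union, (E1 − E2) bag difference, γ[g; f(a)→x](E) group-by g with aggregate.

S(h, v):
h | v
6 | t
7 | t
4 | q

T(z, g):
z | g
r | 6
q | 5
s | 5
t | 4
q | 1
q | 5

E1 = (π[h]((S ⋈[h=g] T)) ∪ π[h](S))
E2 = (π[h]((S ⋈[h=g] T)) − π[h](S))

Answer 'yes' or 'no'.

E1 stepwise |·|:
  S → 3
  T → 6
  (S ⋈[h=g] T) → 2
  π[h]((S ⋈[h=g] T)) → 2
  S → 3
  π[h](S) → 3
  (π[h]((S ⋈[h=g] T)) ∪ π[h](S)) → 5
E2 stepwise |·|:
  S → 3
  T → 6
  (S ⋈[h=g] T) → 2
  π[h]((S ⋈[h=g] T)) → 2
  S → 3
  π[h](S) → 3
  (π[h]((S ⋈[h=g] T)) − π[h](S)) → 0

E1 result:
h
4
4
6
6
7
E2 result:
h
(0 rows)
Witness: (6,) appears 2× in E1 but 0× in E2.

no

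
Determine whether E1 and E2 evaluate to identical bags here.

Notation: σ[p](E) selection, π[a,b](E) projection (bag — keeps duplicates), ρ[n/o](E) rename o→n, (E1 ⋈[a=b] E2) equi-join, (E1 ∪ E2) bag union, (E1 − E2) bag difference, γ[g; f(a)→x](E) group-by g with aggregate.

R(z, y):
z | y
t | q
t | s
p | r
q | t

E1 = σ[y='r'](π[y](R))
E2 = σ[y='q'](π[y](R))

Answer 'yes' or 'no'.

E1 subexpression sizes:
  R → 4
  π[y](R) → 4
  σ[y='r'](π[y](R)) → 1
E2 subexpression sizes:
  R → 4
  π[y](R) → 4
  σ[y='q'](π[y](R)) → 1

E1 result:
y
r
E2 result:
y
q
Witness: ('q',) appears 0× in E1 but 1× in E2.

no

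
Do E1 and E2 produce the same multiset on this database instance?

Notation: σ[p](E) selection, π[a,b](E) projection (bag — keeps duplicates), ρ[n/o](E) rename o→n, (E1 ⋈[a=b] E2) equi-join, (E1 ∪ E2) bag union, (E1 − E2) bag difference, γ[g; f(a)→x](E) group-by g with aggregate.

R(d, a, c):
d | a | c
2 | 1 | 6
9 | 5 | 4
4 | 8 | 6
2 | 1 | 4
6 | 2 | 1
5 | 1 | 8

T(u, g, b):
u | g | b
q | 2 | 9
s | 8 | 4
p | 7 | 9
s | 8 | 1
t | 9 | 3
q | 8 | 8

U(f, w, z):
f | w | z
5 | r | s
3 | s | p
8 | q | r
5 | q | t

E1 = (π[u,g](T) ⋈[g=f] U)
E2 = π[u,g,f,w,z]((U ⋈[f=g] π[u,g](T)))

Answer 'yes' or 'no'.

E1 per-node cardinality:
  T → 6
  π[u,g](T) → 6
  U → 4
  (π[u,g](T) ⋈[g=f] U) → 3
E2 per-node cardinality:
  U → 4
  T → 6
  π[u,g](T) → 6
  (U ⋈[f=g] π[u,g](T)) → 3
  π[u,g,f,w,z]((U ⋈[f=g] π[u,g](T))) → 3

E1 and E2 produce the same multiset:
u | g | f | w | z
q | 8 | 8 | q | r
s | 8 | 8 | q | r
s | 8 | 8 | q | r

yes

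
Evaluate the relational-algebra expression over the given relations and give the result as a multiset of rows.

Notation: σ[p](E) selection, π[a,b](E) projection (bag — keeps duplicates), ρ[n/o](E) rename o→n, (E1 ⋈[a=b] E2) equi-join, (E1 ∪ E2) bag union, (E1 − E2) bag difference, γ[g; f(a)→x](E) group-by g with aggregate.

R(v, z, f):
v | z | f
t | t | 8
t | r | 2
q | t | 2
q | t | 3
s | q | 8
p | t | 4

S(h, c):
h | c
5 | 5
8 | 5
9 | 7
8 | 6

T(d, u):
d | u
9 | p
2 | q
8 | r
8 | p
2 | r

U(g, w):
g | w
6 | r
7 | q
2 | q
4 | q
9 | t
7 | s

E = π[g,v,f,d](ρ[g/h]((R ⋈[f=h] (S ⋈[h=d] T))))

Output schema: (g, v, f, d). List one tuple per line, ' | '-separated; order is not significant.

Row counts bottom-up:
  R → 6
  S → 4
  T → 5
  (S ⋈[h=d] T) → 5
  (R ⋈[f=h] (S ⋈[h=d] T)) → 8
  ρ[g/h]((R ⋈[f=h] (S ⋈[h=d] T))) → 8
  π[g,v,f,d](ρ[g/h]((R ⋈[f=h] (S ⋈[h=d] T)))) → 8

== RESULT ==
g | v | f | d
8 | s | 8 | 8
8 | s | 8 | 8
8 | s | 8 | 8
8 | s | 8 | 8
8 | t | 8 | 8
8 | t | 8 | 8
8 | t | 8 | 8
8 | t | 8 | 8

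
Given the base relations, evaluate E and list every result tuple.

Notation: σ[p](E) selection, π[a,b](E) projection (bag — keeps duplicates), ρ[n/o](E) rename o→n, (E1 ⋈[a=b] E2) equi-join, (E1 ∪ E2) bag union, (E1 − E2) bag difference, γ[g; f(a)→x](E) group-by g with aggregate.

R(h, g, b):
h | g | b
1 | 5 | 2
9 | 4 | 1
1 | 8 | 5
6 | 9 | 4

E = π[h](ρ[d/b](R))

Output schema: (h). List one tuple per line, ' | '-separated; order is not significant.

Row counts bottom-up:
  R → 4
  ρ[d/b](R) → 4
  π[h](ρ[d/b](R)) → 4

== RESULT ==
h
1
1
6
9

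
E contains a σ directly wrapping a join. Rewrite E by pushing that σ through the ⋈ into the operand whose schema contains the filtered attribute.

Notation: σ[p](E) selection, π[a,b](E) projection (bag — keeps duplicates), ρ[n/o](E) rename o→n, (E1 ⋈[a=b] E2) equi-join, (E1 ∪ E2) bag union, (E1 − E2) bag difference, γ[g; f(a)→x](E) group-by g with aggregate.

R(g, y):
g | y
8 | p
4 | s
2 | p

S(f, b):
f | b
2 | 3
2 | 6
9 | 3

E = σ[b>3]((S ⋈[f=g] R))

σ filters on b, owned by the left side.
E' = (σ[b>3](S) ⋈[f=g] R)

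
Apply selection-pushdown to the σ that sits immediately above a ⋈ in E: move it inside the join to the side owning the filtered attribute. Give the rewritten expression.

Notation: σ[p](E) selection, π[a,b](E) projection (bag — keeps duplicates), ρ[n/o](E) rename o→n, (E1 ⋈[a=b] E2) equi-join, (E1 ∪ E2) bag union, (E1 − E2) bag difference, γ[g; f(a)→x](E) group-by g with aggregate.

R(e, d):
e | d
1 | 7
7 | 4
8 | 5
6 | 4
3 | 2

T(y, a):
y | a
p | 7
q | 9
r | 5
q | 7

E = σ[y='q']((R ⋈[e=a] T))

σ filters on y, owned by the right side.
E' = (R ⋈[e=a] σ[y='q'](T))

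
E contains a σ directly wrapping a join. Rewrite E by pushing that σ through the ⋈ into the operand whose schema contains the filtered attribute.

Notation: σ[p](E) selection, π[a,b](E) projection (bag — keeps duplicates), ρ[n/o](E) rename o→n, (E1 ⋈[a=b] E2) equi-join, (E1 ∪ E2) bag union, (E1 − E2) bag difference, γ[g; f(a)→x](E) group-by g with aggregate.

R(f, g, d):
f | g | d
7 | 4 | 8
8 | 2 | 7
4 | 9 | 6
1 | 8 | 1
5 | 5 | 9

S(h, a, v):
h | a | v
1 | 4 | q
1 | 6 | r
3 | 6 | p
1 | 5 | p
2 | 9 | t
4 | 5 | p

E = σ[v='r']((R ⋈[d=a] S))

σ filters on v, owned by the right side.
E' = (R ⋈[d=a] σ[v='r'](S))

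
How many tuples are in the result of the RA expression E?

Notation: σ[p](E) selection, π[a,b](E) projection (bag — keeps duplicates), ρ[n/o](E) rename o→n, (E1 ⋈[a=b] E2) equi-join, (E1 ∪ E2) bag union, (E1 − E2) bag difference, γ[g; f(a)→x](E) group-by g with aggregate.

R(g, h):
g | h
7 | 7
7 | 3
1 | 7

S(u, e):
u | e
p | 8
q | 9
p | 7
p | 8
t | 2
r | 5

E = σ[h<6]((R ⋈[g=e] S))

Row counts bottom-up:
  R → 3
  S → 6
  (R ⋈[g=e] S) → 2
  σ[h<6]((R ⋈[g=e] S)) → 1

|E| = 1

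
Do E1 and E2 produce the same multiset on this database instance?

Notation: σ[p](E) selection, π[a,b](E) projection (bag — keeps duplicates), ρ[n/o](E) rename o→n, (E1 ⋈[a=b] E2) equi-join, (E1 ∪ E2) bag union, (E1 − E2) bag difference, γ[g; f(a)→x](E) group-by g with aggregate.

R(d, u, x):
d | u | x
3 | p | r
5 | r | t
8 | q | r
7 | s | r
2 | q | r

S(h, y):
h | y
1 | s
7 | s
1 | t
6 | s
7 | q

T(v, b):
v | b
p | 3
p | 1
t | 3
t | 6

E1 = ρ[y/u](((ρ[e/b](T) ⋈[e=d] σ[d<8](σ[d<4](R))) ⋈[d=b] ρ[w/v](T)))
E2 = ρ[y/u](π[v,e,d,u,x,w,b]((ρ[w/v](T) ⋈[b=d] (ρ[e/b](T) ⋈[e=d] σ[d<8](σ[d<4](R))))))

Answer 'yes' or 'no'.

E1 subexpression sizes:
  T → 4
  ρ[e/b](T) → 4
  R → 5
  σ[d<4](R) → 2
  σ[d<8](σ[d<4](R)) → 2
  (ρ[e/b](T) ⋈[e=d] σ[d<8](σ[d<4](R))) → 2
  T → 4
  ρ[w/v](T) → 4
  ((ρ[e/b](T) ⋈[e=d] σ[d<8](σ[d<4](R))) ⋈[d=b] ρ[w/v](T)) → 4
  ρ[y/u](((ρ[e/b](T) ⋈[e=d] σ[d<8](σ[d<4](R))) ⋈[d=b] ρ[w/v](T))) → 4
E2 subexpression sizes:
  T → 4
  ρ[w/v](T) → 4
  T → 4
  ρ[e/b](T) → 4
  R → 5
  σ[d<4](R) → 2
  σ[d<8](σ[d<4](R)) → 2
  (ρ[e/b](T) ⋈[e=d] σ[d<8](σ[d<4](R))) → 2
  (ρ[w/v](T) ⋈[b=d] (ρ[e/b](T) ⋈[e=d] σ[d<8](σ[d<4](R)))) → 4
  π[v,e,d,u,x,w,b]((ρ[w/v](T) ⋈[b=d] (ρ[e/b](T) ⋈[e=d] σ[d<8](σ[d<4](R))))) → 4
  ρ[y/u](π[v,e,d,u,x,w,b]((ρ[w/v](T) ⋈[b=d] (ρ[e/b](T) ⋈[e=d] σ[d<8](σ[d<4](R)))))) → 4

E1 and E2 produce the same multiset:
v | e | d | y | x | w | b
p | 3 | 3 | p | r | p | 3
p | 3 | 3 | p | r | t | 3
t | 3 | 3 | p | r | p | 3
t | 3 | 3 | p | r | t | 3

yes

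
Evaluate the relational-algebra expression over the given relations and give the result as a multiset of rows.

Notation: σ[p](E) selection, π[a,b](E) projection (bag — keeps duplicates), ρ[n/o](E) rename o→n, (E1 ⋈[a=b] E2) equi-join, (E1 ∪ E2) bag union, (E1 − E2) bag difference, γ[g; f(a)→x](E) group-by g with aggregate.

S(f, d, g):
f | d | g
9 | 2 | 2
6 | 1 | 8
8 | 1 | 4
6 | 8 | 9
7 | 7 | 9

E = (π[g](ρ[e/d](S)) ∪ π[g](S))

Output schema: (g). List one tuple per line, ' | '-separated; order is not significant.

Per-node cardinality:
  S → 5
  ρ[e/d](S) → 5
  π[g](ρ[e/d](S)) → 5
  S → 5
  π[g](S) → 5
  (π[g](ρ[e/d](S)) ∪ π[g](S)) → 10

== RESULT ==
g
2
2
4
4
8
8
9
9
9
9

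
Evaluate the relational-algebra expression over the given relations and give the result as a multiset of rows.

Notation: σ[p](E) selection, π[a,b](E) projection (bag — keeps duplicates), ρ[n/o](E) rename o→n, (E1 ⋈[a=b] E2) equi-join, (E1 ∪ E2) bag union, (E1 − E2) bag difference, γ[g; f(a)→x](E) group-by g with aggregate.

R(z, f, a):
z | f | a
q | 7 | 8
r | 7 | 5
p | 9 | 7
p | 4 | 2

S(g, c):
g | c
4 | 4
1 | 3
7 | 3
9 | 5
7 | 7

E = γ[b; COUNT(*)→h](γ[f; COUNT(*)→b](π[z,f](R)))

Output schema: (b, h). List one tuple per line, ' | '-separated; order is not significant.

Per-node cardinality:
  R → 4
  π[z,f](R) → 4
  γ[f; COUNT(*)→b](π[z,f](R)) → 3
  γ[b; COUNT(*)→h](γ[f; COUNT(*)→b](π[z,f](R))) → 2

== RESULT ==
b | h
1 | 2
2 | 1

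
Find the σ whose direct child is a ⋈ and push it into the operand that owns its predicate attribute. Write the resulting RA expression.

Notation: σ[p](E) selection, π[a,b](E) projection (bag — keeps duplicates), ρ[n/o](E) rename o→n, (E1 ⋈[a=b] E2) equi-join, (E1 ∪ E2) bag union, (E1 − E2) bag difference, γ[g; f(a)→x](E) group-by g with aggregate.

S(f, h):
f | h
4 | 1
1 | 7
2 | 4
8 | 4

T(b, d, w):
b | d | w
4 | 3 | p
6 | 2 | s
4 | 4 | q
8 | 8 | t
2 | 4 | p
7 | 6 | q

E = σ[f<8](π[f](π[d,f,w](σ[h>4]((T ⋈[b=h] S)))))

σ filters on h, owned by the right side.
E' = σ[f<8](π[f](π[d,f,w]((T ⋈[b=h] σ[h>4](S)))))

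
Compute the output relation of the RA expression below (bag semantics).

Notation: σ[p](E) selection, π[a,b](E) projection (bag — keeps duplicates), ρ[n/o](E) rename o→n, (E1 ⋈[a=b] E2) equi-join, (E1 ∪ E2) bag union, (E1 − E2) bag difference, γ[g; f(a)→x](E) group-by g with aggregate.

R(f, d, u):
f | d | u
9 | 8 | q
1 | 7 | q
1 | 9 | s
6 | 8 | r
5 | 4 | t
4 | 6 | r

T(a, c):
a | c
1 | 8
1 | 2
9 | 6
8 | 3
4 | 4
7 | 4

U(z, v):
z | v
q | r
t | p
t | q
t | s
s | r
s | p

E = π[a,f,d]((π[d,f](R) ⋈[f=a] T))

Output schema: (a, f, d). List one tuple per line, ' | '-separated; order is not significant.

Subexpression sizes:
  R → 6
  π[d,f](R) → 6
  T → 6
  (π[d,f](R) ⋈[f=a] T) → 6
  π[a,f,d]((π[d,f](R) ⋈[f=a] T)) → 6

== RESULT ==
a | f | d
1 | 1 | 7
1 | 1 | 7
1 | 1 | 9
1 | 1 | 9
4 | 4 | 6
9 | 9 | 8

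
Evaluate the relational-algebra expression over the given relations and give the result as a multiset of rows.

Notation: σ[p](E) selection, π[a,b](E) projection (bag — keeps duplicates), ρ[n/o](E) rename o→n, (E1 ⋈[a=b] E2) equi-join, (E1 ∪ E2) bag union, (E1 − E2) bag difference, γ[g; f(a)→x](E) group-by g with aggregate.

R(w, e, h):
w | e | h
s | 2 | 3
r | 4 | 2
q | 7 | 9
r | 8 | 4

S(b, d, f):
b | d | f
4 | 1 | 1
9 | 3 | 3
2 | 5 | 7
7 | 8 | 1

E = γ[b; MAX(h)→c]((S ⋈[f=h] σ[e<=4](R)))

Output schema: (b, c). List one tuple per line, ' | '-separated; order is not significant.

Subexpression sizes:
  S → 4
  R → 4
  σ[e<=4](R) → 2
  (S ⋈[f=h] σ[e<=4](R)) → 1
  γ[b; MAX(h)→c]((S ⋈[f=h] σ[e<=4](R))) → 1

== RESULT ==
b | c
9 | 3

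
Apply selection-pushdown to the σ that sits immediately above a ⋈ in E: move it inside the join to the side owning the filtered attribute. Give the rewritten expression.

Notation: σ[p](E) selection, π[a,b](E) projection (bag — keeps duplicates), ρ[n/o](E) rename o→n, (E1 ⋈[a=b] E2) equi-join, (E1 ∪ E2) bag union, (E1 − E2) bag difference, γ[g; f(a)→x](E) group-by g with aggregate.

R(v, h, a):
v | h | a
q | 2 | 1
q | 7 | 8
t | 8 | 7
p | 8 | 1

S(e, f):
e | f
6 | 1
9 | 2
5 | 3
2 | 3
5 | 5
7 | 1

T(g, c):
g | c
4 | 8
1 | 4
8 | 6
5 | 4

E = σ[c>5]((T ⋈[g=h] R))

σ filters on c, owned by the left side.
E' = (σ[c>5](T) ⋈[g=h] R)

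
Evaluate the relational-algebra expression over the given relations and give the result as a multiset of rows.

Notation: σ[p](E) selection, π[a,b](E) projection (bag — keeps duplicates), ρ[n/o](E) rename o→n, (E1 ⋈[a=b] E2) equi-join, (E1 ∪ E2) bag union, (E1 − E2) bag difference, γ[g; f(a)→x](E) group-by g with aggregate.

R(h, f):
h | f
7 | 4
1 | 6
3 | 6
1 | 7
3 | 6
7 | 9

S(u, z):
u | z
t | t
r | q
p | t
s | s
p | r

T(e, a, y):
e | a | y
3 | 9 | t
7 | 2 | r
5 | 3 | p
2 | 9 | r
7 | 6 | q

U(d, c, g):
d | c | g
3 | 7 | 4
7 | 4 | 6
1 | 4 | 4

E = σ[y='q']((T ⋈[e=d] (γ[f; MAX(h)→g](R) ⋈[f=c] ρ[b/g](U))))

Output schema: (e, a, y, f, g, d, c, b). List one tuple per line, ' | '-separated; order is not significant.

Per-node cardinality:
  T → 5
  R → 6
  γ[f; MAX(h)→g](R) → 4
  U → 3
  ρ[b/g](U) → 3
  (γ[f; MAX(h)→g](R) ⋈[f=c] ρ[b/g](U)) → 3
  (T ⋈[e=d] (γ[f; MAX(h)→g](R) ⋈[f=c] ρ[b/g](U))) → 3
  σ[y='q']((T ⋈[e=d] (γ[f; MAX(h)→g](R) ⋈[f=c] ρ[b/g](U)))) → 1

== RESULT ==
e | a | y | f | g | d | c | b
7 | 6 | q | 4 | 7 | 7 | 4 | 6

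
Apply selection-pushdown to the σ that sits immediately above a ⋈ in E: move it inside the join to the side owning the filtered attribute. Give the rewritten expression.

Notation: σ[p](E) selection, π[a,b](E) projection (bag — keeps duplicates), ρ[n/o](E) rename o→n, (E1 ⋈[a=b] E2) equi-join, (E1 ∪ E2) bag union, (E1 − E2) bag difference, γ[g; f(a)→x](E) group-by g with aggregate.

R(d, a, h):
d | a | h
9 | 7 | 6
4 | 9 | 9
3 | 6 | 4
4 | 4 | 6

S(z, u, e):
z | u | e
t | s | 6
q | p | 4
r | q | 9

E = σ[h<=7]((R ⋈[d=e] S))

σ filters on h, owned by the left side.
E' = (σ[h<=7](R) ⋈[d=e] S)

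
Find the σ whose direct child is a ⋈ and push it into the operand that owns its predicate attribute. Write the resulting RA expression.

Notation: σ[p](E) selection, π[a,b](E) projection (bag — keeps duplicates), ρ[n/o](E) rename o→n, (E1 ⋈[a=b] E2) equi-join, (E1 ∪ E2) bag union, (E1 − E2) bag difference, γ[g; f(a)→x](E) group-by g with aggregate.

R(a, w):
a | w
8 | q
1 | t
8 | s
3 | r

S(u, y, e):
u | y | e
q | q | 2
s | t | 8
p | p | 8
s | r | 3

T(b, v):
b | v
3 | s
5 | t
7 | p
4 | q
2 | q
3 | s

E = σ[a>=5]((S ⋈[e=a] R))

σ filters on a, owned by the right side.
E' = (S ⋈[e=a] σ[a>=5](R))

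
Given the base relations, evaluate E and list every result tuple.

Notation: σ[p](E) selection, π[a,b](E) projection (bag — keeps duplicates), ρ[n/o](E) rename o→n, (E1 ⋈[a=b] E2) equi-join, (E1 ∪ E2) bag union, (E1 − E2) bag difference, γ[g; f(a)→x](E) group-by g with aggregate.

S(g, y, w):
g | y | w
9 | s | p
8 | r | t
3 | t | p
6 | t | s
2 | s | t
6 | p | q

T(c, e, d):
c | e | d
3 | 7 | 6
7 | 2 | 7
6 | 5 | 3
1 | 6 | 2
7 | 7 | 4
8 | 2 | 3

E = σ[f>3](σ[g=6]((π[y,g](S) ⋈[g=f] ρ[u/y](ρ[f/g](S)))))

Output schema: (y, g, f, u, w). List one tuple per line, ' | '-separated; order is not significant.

Subexpression sizes:
  S → 6
  π[y,g](S) → 6
  S → 6
  ρ[f/g](S) → 6
  ρ[u/y](ρ[f/g](S)) → 6
  (π[y,g](S) ⋈[g=f] ρ[u/y](ρ[f/g](S))) → 8
  σ[g=6]((π[y,g](S) ⋈[g=f] ρ[u/y](ρ[f/g](S)))) → 4
  σ[f>3](σ[g=6]((π[y,g](S) ⋈[g=f] ρ[u/y](ρ[f/g](S))))) → 4

== RESULT ==
y | g | f | u | w
p | 6 | 6 | p | q
p | 6 | 6 | t | s
t | 6 | 6 | p | q
t | 6 | 6 | t | s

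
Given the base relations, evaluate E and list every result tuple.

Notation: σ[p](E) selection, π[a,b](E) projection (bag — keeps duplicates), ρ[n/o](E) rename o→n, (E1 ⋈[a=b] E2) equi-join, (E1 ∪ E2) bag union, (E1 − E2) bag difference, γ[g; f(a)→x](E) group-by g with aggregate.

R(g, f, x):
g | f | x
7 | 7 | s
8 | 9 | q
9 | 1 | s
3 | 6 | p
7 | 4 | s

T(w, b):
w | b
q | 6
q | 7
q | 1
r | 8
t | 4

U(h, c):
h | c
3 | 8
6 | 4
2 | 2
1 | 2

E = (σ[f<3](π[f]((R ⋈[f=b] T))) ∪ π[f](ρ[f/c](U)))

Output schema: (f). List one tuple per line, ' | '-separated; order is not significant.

Row counts bottom-up:
  R → 5
  T → 5
  (R ⋈[f=b] T) → 4
  π[f]((R ⋈[f=b] T)) → 4
  σ[f<3](π[f]((R ⋈[f=b] T))) → 1
  U → 4
  ρ[f/c](U) → 4
  π[f](ρ[f/c](U)) → 4
  (σ[f<3](π[f]((R ⋈[f=b] T))) ∪ π[f](ρ[f/c](U))) → 5

== RESULT ==
f
1
2
2
4
8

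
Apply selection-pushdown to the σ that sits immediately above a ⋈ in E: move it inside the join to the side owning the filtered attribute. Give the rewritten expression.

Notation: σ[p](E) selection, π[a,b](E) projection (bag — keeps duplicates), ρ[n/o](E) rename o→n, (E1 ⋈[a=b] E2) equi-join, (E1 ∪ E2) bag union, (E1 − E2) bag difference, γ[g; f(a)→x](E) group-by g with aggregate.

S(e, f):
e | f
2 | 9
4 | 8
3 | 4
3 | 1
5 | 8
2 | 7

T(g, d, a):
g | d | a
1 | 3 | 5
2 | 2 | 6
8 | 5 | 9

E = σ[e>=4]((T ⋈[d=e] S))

σ filters on e, owned by the right side.
E' = (T ⋈[d=e] σ[e>=4](S))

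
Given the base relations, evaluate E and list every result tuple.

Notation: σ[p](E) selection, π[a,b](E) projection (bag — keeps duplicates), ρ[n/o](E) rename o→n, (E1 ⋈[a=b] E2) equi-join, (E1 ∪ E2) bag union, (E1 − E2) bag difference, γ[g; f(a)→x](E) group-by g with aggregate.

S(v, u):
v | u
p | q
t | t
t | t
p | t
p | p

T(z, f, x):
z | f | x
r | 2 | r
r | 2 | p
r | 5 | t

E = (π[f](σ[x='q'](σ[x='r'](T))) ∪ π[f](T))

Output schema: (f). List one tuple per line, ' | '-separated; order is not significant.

Stepwise |·|:
  T → 3
  σ[x='r'](T) → 1
  σ[x='q'](σ[x='r'](T)) → 0
  π[f](σ[x='q'](σ[x='r'](T))) → 0
  T → 3
  π[f](T) → 3
  (π[f](σ[x='q'](σ[x='r'](T))) ∪ π[f](T)) → 3

== RESULT ==
f
2
2
5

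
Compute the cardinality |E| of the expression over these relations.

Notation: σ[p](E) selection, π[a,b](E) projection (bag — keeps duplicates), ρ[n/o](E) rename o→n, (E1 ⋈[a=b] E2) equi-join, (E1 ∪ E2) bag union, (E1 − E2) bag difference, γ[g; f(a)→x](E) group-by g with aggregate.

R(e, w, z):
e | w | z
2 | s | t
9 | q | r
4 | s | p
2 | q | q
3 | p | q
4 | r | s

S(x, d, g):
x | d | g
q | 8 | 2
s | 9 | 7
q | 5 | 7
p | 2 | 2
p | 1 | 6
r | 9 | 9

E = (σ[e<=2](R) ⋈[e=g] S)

Stepwise |·|:
  R → 6
  σ[e<=2](R) → 2
  S → 6
  (σ[e<=2](R) ⋈[e=g] S) → 4

|E| = 4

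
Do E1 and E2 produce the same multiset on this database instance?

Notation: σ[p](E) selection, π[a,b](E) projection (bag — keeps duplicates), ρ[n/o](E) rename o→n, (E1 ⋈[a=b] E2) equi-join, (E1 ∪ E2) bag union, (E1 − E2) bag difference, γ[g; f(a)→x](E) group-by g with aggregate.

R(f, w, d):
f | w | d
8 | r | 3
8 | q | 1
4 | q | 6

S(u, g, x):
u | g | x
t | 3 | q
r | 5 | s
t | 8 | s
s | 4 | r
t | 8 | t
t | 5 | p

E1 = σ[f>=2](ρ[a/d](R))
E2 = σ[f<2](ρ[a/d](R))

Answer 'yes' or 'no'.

E1 per-node cardinality:
  R → 3
  ρ[a/d](R) → 3
  σ[f>=2](ρ[a/d](R)) → 3
E2 per-node cardinality:
  R → 3
  ρ[a/d](R) → 3
  σ[f<2](ρ[a/d](R)) → 0

E1 result:
f | w | a
4 | q | 6
8 | q | 1
8 | r | 3
E2 result:
f | w | a
(0 rows)
Witness: (8, 'r', 3) appears 1× in E1 but 0× in E2.

no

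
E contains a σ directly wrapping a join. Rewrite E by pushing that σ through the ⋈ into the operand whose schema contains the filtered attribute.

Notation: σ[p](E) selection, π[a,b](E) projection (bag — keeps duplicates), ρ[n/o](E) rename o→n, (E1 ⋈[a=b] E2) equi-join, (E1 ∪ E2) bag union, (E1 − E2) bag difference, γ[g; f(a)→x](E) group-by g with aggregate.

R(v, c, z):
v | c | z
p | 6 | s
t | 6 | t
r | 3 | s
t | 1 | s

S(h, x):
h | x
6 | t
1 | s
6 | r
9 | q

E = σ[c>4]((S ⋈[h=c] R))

σ filters on c, owned by the right side.
E' = (S ⋈[h=c] σ[c>4](R))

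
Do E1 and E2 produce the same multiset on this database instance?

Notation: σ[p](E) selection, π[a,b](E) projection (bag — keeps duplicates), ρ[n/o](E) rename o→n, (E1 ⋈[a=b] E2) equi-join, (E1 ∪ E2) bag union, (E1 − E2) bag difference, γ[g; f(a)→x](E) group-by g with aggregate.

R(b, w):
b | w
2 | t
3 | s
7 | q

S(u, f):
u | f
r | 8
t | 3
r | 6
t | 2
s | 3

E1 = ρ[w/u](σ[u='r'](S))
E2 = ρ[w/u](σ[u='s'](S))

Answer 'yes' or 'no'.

E1 per-node cardinality:
  S → 5
  σ[u='r'](S) → 2
  ρ[w/u](σ[u='r'](S)) → 2
E2 per-node cardinality:
  S → 5
  σ[u='s'](S) → 1
  ρ[w/u](σ[u='s'](S)) → 1

E1 result:
w | f
r | 6
r | 8
E2 result:
w | f
s | 3
Witness: ('r', 8) appears 1× in E1 but 0× in E2.

no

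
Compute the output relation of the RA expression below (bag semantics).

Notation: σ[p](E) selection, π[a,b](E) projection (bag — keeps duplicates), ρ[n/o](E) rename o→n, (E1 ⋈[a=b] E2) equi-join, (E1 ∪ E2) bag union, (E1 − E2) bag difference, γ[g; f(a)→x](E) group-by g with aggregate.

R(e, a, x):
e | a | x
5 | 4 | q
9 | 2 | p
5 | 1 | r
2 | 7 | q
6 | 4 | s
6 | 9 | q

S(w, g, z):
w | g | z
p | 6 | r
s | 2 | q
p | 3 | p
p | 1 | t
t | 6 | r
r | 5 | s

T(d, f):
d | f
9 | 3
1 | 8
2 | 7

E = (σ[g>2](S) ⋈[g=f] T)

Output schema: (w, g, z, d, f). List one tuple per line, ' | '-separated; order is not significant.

Subexpression sizes:
  S → 6
  σ[g>2](S) → 4
  T → 3
  (σ[g>2](S) ⋈[g=f] T) → 1

== RESULT ==
w | g | z | d | f
p | 3 | p | 9 | 3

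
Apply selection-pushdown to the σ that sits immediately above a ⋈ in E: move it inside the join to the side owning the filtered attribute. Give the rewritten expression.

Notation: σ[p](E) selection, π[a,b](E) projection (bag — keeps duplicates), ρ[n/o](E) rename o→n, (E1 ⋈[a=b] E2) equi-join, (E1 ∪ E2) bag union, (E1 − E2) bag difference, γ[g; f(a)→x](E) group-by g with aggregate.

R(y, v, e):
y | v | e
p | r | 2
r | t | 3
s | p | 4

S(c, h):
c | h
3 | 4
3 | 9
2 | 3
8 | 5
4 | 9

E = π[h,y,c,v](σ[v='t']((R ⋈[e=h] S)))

σ filters on v, owned by the left side.
E' = π[h,y,c,v]((σ[v='t'](R) ⋈[e=h] S))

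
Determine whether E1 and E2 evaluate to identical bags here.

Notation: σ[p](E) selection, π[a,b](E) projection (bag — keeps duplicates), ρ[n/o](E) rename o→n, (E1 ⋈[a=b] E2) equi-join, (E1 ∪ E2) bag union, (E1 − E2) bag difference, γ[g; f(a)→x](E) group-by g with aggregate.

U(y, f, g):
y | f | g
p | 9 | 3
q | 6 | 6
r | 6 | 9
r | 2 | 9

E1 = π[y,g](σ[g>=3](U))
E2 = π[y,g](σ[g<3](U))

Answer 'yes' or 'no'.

E1 per-node cardinality:
  U → 4
  σ[g>=3](U) → 4
  π[y,g](σ[g>=3](U)) → 4
E2 per-node cardinality:
  U → 4
  σ[g<3](U) → 0
  π[y,g](σ[g<3](U)) → 0

E1 result:
y | g
p | 3
q | 6
r | 9
r | 9
E2 result:
y | g
(0 rows)
Witness: ('r', 9) appears 2× in E1 but 0× in E2.

no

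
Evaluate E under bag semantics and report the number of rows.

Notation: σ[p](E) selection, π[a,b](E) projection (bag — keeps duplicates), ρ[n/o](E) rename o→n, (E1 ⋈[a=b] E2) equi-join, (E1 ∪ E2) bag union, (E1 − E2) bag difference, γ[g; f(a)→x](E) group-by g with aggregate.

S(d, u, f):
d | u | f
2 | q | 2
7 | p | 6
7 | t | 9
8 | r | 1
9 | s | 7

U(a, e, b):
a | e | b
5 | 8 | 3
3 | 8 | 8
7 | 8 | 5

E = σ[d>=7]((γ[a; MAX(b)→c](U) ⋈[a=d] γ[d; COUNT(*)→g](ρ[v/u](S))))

Subexpression sizes:
  U → 3
  γ[a; MAX(b)→c](U) → 3
  S → 5
  ρ[v/u](S) → 5
  γ[d; COUNT(*)→g](ρ[v/u](S)) → 4
  (γ[a; MAX(b)→c](U) ⋈[a=d] γ[d; COUNT(*)→g](ρ[v/u](S))) → 1
  σ[d>=7]((γ[a; MAX(b)→c](U) ⋈[a=d] γ[d; COUNT(*)→g](ρ[v/u](S)))) → 1

|E| = 1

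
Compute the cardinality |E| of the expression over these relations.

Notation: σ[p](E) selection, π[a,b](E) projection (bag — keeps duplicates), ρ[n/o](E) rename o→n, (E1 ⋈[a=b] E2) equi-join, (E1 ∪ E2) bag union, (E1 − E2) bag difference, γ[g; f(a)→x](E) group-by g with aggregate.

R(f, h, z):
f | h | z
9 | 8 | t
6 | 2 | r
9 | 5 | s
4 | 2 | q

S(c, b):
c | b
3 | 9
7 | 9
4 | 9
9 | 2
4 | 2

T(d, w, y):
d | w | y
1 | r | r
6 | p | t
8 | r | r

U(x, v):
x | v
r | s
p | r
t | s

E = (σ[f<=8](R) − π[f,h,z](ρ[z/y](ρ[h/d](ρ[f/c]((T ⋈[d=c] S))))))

Stepwise |·|:
  R → 4
  σ[f<=8](R) → 2
  T → 3
  S → 5
  (T ⋈[d=c] S) → 0
  ρ[f/c]((T ⋈[d=c] S)) → 0
  ρ[h/d](ρ[f/c]((T ⋈[d=c] S))) → 0
  ρ[z/y](ρ[h/d](ρ[f/c]((T ⋈[d=c] S)))) → 0
  π[f,h,z](ρ[z/y](ρ[h/d](ρ[f/c]((T ⋈[d=c] S))))) → 0
  (σ[f<=8](R) − π[f,h,z](ρ[z/y](ρ[h/d](ρ[f/c]((T ⋈[d=c] S)))))) → 2

|E| = 2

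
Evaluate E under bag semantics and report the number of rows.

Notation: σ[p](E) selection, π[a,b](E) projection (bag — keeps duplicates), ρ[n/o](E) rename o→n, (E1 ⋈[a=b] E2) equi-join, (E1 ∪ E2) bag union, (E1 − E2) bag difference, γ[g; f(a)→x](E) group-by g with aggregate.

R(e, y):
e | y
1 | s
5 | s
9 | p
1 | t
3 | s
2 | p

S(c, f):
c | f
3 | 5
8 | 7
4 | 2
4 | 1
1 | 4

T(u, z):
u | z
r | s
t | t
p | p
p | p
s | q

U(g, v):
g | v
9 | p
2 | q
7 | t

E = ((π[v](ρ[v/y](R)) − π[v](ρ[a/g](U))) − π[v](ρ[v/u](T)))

Row counts bottom-up:
  R → 6
  ρ[v/y](R) → 6
  π[v](ρ[v/y](R)) → 6
  U → 3
  ρ[a/g](U) → 3
  π[v](ρ[a/g](U)) → 3
  (π[v](ρ[v/y](R)) − π[v](ρ[a/g](U))) → 4
  T → 5
  ρ[v/u](T) → 5
  π[v](ρ[v/u](T)) → 5
  ((π[v](ρ[v/y](R)) − π[v](ρ[a/g](U))) − π[v](ρ[v/u](T))) → 2

|E| = 2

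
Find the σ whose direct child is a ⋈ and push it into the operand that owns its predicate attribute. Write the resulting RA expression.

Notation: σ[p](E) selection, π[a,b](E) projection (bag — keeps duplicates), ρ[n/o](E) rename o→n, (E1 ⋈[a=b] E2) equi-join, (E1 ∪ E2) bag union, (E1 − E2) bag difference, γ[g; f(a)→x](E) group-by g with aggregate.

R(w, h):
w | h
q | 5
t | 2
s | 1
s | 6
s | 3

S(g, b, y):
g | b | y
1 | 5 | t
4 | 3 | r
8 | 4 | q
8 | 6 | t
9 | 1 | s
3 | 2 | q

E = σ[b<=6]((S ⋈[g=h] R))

σ filters on b, owned by the left side.
E' = (σ[b<=6](S) ⋈[g=h] R)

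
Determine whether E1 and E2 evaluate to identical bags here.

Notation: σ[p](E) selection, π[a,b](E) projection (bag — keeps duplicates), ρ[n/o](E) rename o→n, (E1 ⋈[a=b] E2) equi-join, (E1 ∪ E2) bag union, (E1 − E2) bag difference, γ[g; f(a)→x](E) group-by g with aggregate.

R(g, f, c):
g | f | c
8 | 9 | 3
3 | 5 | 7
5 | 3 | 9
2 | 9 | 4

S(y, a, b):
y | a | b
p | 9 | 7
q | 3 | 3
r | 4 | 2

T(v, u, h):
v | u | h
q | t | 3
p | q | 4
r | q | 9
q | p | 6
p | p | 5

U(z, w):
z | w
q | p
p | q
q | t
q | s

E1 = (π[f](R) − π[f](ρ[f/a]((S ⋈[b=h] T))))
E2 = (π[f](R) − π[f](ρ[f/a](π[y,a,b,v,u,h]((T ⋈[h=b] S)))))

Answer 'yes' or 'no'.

E1 stepwise |·|:
  R → 4
  π[f](R) → 4
  S → 3
  T → 5
  (S ⋈[b=h] T) → 1
  ρ[f/a]((S ⋈[b=h] T)) → 1
  π[f](ρ[f/a]((S ⋈[b=h] T))) → 1
  (π[f](R) − π[f](ρ[f/a]((S ⋈[b=h] T)))) → 3
E2 stepwise |·|:
  R → 4
  π[f](R) → 4
  T → 5
  S → 3
  (T ⋈[h=b] S) → 1
  π[y,a,b,v,u,h]((T ⋈[h=b] S)) → 1
  ρ[f/a](π[y,a,b,v,u,h]((T ⋈[h=b] S))) → 1
  π[f](ρ[f/a](π[y,a,b,v,u,h]((T ⋈[h=b] S)))) → 1
  (π[f](R) − π[f](ρ[f/a](π[y,a,b,v,u,h]((T ⋈[h=b] S))))) → 3

E1 and E2 produce the same multiset:
f
5
9
9

yes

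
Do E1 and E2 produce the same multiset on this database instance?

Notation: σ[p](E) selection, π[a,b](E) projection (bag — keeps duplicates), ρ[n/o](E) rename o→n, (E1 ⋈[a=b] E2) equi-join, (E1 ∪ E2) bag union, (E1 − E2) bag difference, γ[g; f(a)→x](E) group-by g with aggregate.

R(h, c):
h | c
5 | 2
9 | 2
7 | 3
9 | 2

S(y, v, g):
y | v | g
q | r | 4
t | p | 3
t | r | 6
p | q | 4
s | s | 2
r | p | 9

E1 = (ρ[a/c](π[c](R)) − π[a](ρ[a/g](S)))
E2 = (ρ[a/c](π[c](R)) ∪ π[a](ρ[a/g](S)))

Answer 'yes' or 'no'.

E1 row counts bottom-up:
  R → 4
  π[c](R) → 4
  ρ[a/c](π[c](R)) → 4
  S → 6
  ρ[a/g](S) → 6
  π[a](ρ[a/g](S)) → 6
  (ρ[a/c](π[c](R)) − π[a](ρ[a/g](S))) → 2
E2 row counts bottom-up:
  R → 4
  π[c](R) → 4
  ρ[a/c](π[c](R)) → 4
  S → 6
  ρ[a/g](S) → 6
  π[a](ρ[a/g](S)) → 6
  (ρ[a/c](π[c](R)) ∪ π[a](ρ[a/g](S))) → 10

E1 result:
a
2
2
E2 result:
a
2
2
2
2
3
3
4
4
6
9
Witness: (6,) appears 0× in E1 but 1× in E2.

no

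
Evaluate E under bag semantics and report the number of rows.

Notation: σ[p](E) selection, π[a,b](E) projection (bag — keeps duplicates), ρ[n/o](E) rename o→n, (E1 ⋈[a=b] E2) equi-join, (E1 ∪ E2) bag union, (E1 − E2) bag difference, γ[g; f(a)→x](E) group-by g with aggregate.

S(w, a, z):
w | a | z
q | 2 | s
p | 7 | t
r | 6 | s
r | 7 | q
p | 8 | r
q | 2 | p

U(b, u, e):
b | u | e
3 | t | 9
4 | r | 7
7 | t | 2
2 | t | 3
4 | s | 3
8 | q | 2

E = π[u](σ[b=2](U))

Row counts bottom-up:
  U → 6
  σ[b=2](U) → 1
  π[u](σ[b=2](U)) → 1

|E| = 1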